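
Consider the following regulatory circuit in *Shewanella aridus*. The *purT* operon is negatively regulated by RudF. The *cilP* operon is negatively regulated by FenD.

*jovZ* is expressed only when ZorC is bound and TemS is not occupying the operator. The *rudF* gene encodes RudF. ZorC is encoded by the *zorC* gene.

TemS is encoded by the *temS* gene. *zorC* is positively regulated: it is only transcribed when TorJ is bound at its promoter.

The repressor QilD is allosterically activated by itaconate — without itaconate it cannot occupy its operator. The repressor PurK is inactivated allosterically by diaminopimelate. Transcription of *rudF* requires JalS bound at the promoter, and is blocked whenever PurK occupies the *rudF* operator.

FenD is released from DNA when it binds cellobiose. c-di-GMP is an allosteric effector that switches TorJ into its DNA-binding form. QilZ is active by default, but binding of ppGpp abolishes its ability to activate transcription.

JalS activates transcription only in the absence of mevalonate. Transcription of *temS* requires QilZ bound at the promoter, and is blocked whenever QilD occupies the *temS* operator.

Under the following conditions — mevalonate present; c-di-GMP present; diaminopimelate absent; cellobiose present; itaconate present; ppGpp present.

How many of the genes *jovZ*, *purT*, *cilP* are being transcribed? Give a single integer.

3

c-di-GMP is present, so TorJ is active.
No repressor is bound and TorJ is active, so *zorC* is transcribed.
So ZorC is produced and active.
Itaconate is present, so QilD is active.
ppGpp is present, so QilZ is inactive.
With repressor QilD bound, *temS* is not transcribed.
So TemS is not produced.
No repressor is bound and ZorC is active, so *jovZ* is transcribed.
→ *jovZ* is ON.
Diaminopimelate is absent, so PurK is active.
Mevalonate is present, so JalS is inactive.
With repressor PurK bound, *rudF* is not transcribed.
So RudF is not produced.
With no repressor bound, *purT* is transcribed.
→ *purT* is ON.
Cellobiose is present, so FenD is inactive.
With no repressor bound, *cilP* is transcribed.
→ *cilP* is ON.
3 of the 3 genes are transcribed.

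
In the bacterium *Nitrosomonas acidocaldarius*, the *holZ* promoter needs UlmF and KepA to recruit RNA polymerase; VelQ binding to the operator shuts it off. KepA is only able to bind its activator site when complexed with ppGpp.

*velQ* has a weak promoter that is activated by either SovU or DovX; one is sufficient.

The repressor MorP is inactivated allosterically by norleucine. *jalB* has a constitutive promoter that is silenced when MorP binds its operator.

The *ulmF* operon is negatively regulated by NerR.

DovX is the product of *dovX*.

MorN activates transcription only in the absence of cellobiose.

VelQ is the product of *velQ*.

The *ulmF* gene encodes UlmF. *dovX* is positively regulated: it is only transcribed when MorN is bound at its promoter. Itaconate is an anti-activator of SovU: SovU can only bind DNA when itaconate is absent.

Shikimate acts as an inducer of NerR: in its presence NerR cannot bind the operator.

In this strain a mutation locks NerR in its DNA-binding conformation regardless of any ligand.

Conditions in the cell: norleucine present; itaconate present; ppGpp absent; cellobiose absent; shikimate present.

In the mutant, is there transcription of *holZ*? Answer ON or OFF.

OFF

Itaconate is present, so SovU is inactive.
Cellobiose is absent, so MorN is active.
No repressor is bound and MorN is active, so *dovX* is transcribed.
So DovX is produced and active.
Activator DovX is present, so *velQ* is transcribed.
So VelQ is produced and active.
NerR is constitutively active in this strain.
With repressor NerR bound, *ulmF* is not transcribed.
So UlmF is not produced.
ppGpp is absent, so KepA is inactive.
With repressor VelQ bound, *holZ* is not transcribed.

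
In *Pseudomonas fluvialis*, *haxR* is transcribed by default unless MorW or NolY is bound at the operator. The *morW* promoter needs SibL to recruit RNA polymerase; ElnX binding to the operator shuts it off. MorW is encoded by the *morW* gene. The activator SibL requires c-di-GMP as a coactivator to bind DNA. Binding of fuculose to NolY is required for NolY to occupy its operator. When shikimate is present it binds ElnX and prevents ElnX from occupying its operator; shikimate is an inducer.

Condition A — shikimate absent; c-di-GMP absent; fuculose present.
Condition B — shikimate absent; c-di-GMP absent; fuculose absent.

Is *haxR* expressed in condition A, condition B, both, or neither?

B only

Condition A:
Shikimate is absent, so ElnX is active.
c-di-GMP is absent, so SibL is inactive.
With repressor ElnX bound, *morW* is not transcribed.
So MorW is not produced.
Fuculose is present, so NolY is active.
With repressor NolY bound, *haxR* is not transcribed.
→ *haxR* is OFF in A.
Condition B:
Shikimate is absent, so ElnX is active.
c-di-GMP is absent, so SibL is inactive.
With repressor ElnX bound, *morW* is not transcribed.
So MorW is not produced.
Fuculose is absent, so NolY is inactive.
With no repressor bound, *haxR* is transcribed.
→ *haxR* is ON in B.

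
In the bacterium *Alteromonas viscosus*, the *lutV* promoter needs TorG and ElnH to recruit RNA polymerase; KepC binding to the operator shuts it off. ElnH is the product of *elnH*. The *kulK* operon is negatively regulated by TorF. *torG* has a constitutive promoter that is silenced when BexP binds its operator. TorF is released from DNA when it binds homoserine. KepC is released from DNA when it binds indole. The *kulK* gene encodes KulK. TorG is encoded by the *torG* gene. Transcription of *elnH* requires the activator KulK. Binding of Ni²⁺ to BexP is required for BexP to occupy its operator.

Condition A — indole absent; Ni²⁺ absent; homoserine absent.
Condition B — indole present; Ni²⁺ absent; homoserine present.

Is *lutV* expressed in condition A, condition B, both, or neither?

B only

Condition A:
Indole is absent, so KepC is active.
Ni²⁺ is absent, so BexP is inactive.
With no repressor bound, *torG* is transcribed.
So TorG is produced and active.
Homoserine is absent, so TorF is active.
With repressor TorF bound, *kulK* is not transcribed.
So KulK is not produced.
Required activator KulK is absent, so *elnH* is not transcribed.
So ElnH is not produced.
With repressor KepC bound, *lutV* is not transcribed.
→ *lutV* is OFF in A.
Condition B:
Indole is present, so KepC is inactive.
Ni²⁺ is absent, so BexP is inactive.
With no repressor bound, *torG* is transcribed.
So TorG is produced and active.
Homoserine is present, so TorF is inactive.
With no repressor bound, *kulK* is transcribed.
So KulK is produced and active.
No repressor is bound and KulK is active, so *elnH* is transcribed.
So ElnH is produced and active.
No repressor is bound and TorG and ElnH are active, so *lutV* is transcribed.
→ *lutV* is ON in B.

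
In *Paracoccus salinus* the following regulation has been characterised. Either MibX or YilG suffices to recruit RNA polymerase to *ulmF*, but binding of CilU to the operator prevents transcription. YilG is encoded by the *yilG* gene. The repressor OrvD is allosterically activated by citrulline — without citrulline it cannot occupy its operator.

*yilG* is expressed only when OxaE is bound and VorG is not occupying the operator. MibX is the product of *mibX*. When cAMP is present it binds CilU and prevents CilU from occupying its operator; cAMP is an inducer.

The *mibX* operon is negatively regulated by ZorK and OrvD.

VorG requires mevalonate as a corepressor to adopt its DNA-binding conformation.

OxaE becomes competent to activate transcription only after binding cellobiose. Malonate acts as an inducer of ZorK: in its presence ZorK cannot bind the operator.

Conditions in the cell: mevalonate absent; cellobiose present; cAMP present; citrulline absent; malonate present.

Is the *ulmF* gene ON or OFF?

ON

cAMP is present, so CilU is inactive.
Malonate is present, so ZorK is inactive.
Citrulline is absent, so OrvD is inactive.
With no repressor bound, *mibX* is transcribed.
So MibX is produced and active.
Mevalonate is absent, so VorG is inactive.
Cellobiose is present, so OxaE is active.
No repressor is bound and OxaE is active, so *yilG* is transcribed.
So YilG is produced and active.
Activator MibX is present, so *ulmF* is transcribed.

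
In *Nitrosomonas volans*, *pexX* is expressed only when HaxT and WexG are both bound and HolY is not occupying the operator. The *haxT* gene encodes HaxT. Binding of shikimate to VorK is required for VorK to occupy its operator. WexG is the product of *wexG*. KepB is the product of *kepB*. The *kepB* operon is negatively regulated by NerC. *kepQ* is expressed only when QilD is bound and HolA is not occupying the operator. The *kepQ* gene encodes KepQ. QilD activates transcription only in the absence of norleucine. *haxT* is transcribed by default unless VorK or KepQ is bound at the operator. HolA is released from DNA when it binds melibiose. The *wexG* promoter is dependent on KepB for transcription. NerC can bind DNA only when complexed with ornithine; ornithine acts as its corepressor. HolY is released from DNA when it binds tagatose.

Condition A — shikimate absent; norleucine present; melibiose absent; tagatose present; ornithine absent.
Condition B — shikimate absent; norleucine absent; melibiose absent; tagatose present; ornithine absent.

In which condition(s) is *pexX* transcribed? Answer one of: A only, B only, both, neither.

Condition A:
Shikimate is absent, so VorK is inactive.
Norleucine is present, so QilD is inactive.
Melibiose is absent, so HolA is active.
With repressor HolA bound, *kepQ* is not transcribed.
So KepQ is not produced.
With no repressor bound, *haxT* is transcribed.
So HaxT is produced and active.
Tagatose is present, so HolY is inactive.
Ornithine is absent, so NerC is inactive.
With no repressor bound, *kepB* is transcribed.
So KepB is produced and active.
No repressor is bound and KepB is active, so *wexG* is transcribed.
So WexG is produced and active.
No repressor is bound and HaxT and WexG are active, so *pexX* is transcribed.
→ *pexX* is ON in A.
Condition B:
Shikimate is absent, so VorK is inactive.
Norleucine is absent, so QilD is active.
Melibiose is absent, so HolA is active.
With repressor HolA bound, *kepQ* is not transcribed.
So KepQ is not produced.
With no repressor bound, *haxT* is transcribed.
So HaxT is produced and active.
Tagatose is present, so HolY is inactive.
Ornithine is absent, so NerC is inactive.
With no repressor bound, *kepB* is transcribed.
So KepB is produced and active.
No repressor is bound and KepB is active, so *wexG* is transcribed.
So WexG is produced and active.
No repressor is bound and HaxT and WexG are active, so *pexX* is transcribed.
→ *pexX* is ON in B.

both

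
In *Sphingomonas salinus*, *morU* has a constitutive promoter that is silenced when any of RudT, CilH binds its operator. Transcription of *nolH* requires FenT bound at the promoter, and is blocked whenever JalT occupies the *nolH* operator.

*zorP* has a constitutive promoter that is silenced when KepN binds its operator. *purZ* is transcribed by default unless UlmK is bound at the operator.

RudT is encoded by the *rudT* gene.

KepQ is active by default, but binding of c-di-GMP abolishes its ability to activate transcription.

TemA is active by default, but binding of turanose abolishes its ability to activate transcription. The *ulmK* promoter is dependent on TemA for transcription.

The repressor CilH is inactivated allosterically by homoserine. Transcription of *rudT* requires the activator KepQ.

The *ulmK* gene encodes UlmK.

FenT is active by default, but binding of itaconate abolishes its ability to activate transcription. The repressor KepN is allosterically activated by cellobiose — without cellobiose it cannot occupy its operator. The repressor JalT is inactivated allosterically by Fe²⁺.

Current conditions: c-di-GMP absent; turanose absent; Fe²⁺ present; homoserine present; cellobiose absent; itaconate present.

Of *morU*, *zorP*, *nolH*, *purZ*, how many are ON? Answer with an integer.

1

c-di-GMP is absent, so KepQ is active.
No repressor is bound and KepQ is active, so *rudT* is transcribed.
So RudT is produced and active.
Homoserine is present, so CilH is inactive.
With repressor RudT bound, *morU* is not transcribed.
→ *morU* is OFF.
Cellobiose is absent, so KepN is inactive.
With no repressor bound, *zorP* is transcribed.
→ *zorP* is ON.
Fe²⁺ is present, so JalT is inactive.
Itaconate is present, so FenT is inactive.
Required activator FenT is absent, so *nolH* is not transcribed.
→ *nolH* is OFF.
Turanose is absent, so TemA is active.
No repressor is bound and TemA is active, so *ulmK* is transcribed.
So UlmK is produced and active.
With repressor UlmK bound, *purZ* is not transcribed.
→ *purZ* is OFF.
1 of the 4 genes is transcribed.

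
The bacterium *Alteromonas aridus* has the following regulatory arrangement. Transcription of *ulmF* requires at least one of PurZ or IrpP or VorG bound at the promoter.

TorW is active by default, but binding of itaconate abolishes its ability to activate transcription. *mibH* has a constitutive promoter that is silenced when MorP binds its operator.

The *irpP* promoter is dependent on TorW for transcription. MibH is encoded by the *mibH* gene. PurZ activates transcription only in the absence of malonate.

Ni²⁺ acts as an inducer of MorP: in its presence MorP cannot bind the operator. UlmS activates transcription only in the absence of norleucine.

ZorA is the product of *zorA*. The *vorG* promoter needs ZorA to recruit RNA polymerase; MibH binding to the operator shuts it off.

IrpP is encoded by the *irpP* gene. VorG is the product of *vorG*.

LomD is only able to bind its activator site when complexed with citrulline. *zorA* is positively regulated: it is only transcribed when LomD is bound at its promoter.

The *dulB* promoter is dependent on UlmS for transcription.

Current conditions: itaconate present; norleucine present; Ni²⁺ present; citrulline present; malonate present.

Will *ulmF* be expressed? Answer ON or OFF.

Malonate is present, so PurZ is inactive.
Itaconate is present, so TorW is inactive.
Required activator TorW is absent, so *irpP* is not transcribed.
So IrpP is not produced.
Ni²⁺ is present, so MorP is inactive.
With no repressor bound, *mibH* is transcribed.
So MibH is produced and active.
Citrulline is present, so LomD is active.
No repressor is bound and LomD is active, so *zorA* is transcribed.
So ZorA is produced and active.
With repressor MibH bound, *vorG* is not transcribed.
So VorG is not produced.
No activator is available at the *ulmF* promoter, so *ulmF* is not transcribed.

OFF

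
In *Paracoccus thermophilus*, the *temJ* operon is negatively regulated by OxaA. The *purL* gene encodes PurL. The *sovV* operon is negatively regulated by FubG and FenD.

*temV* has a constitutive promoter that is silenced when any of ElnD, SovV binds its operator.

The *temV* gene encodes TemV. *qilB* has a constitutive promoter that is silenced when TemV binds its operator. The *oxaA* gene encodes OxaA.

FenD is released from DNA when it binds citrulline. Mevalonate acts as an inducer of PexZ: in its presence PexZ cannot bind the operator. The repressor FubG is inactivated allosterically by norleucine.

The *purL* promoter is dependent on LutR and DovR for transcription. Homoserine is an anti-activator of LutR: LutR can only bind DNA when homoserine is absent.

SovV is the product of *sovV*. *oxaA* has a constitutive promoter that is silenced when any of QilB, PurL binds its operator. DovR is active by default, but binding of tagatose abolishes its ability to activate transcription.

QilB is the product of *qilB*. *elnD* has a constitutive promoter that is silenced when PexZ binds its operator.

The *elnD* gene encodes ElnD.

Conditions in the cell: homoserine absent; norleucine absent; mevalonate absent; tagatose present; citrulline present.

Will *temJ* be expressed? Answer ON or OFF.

Mevalonate is absent, so PexZ is active.
With repressor PexZ bound, *elnD* is not transcribed.
So ElnD is not produced.
Norleucine is absent, so FubG is active.
Citrulline is present, so FenD is inactive.
With repressor FubG bound, *sovV* is not transcribed.
So SovV is not produced.
With no repressor bound, *temV* is transcribed.
So TemV is produced and active.
With repressor TemV bound, *qilB* is not transcribed.
So QilB is not produced.
Homoserine is absent, so LutR is active.
Tagatose is present, so DovR is inactive.
Required activator DovR is absent, so *purL* is not transcribed.
So PurL is not produced.
With no repressor bound, *oxaA* is transcribed.
So OxaA is produced and active.
With repressor OxaA bound, *temJ* is not transcribed.

OFF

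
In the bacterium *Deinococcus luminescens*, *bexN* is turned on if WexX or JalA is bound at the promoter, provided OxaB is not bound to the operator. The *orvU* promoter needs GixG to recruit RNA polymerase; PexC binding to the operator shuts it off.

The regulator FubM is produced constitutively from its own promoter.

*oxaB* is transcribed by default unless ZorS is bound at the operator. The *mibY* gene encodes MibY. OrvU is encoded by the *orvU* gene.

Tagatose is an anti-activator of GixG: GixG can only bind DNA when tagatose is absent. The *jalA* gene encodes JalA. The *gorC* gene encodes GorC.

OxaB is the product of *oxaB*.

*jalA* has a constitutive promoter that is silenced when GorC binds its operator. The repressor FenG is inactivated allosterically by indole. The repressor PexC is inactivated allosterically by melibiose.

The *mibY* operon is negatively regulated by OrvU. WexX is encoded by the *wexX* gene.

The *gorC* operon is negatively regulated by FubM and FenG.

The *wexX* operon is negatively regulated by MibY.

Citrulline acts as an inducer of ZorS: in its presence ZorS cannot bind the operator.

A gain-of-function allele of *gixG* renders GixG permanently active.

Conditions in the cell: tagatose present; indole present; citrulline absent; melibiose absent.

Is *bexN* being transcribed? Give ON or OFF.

GixG is constitutively active in this strain.
Melibiose is absent, so PexC is active.
With repressor PexC bound, *orvU* is not transcribed.
So OrvU is not produced.
With no repressor bound, *mibY* is transcribed.
So MibY is produced and active.
With repressor MibY bound, *wexX* is not transcribed.
So WexX is not produced.
FubM is produced constitutively and is active.
Indole is present, so FenG is inactive.
With repressor FubM bound, *gorC* is not transcribed.
So GorC is not produced.
With no repressor bound, *jalA* is transcribed.
So JalA is produced and active.
Citrulline is absent, so ZorS is active.
With repressor ZorS bound, *oxaB* is not transcribed.
So OxaB is not produced.
Activator JalA is present, so *bexN* is transcribed.

ON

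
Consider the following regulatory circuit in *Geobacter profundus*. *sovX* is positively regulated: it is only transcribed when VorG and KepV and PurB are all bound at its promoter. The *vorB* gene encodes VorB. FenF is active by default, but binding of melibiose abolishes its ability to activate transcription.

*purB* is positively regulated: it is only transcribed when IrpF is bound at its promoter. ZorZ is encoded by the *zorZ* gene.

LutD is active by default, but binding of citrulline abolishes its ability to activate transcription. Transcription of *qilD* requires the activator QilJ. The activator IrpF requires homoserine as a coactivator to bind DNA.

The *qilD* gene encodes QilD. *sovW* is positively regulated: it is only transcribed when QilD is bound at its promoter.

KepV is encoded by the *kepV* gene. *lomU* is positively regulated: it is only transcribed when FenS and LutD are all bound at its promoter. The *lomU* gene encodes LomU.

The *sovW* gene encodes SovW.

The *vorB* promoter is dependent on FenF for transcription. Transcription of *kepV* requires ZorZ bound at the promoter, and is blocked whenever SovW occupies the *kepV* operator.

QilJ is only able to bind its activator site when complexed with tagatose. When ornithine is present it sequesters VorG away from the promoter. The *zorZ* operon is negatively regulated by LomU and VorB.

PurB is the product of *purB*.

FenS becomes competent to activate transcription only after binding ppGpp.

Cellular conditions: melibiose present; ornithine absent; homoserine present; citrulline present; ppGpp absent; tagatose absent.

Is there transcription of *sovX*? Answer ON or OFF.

Ornithine is absent, so VorG is active.
ppGpp is absent, so FenS is inactive.
Citrulline is present, so LutD is inactive.
Required activator FenS is absent, so *lomU* is not transcribed.
So LomU is not produced.
Melibiose is present, so FenF is inactive.
Required activator FenF is absent, so *vorB* is not transcribed.
So VorB is not produced.
With no repressor bound, *zorZ* is transcribed.
So ZorZ is produced and active.
Tagatose is absent, so QilJ is inactive.
Required activator QilJ is absent, so *qilD* is not transcribed.
So QilD is not produced.
Required activator QilD is absent, so *sovW* is not transcribed.
So SovW is not produced.
No repressor is bound and ZorZ is active, so *kepV* is transcribed.
So KepV is produced and active.
Homoserine is present, so IrpF is active.
No repressor is bound and IrpF is active, so *purB* is transcribed.
So PurB is produced and active.
No repressor is bound and VorG and KepV and PurB are active, so *sovX* is transcribed.

ON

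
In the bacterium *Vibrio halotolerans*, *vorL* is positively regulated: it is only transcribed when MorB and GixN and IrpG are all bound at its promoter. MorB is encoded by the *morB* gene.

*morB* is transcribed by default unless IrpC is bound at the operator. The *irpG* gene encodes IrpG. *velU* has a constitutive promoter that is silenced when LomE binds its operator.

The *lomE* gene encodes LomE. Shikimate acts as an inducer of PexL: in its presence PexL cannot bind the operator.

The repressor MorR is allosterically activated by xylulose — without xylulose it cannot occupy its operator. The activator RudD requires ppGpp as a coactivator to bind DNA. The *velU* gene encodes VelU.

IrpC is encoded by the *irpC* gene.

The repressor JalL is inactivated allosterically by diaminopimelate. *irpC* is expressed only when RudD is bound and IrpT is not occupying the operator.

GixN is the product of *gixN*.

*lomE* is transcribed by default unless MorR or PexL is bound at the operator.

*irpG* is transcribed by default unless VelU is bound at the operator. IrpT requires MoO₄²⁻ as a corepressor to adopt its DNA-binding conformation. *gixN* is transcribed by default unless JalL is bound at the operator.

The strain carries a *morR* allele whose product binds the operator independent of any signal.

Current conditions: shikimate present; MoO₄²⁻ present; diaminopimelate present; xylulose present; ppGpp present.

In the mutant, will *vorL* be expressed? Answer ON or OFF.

ppGpp is present, so RudD is active.
MoO₄²⁻ is present, so IrpT is active.
With repressor IrpT bound, *irpC* is not transcribed.
So IrpC is not produced.
With no repressor bound, *morB* is transcribed.
So MorB is produced and active.
Diaminopimelate is present, so JalL is inactive.
With no repressor bound, *gixN* is transcribed.
So GixN is produced and active.
MorR is constitutively active in this strain.
Shikimate is present, so PexL is inactive.
With repressor MorR bound, *lomE* is not transcribed.
So LomE is not produced.
With no repressor bound, *velU* is transcribed.
So VelU is produced and active.
With repressor VelU bound, *irpG* is not transcribed.
So IrpG is not produced.
Required activator IrpG is absent, so *vorL* is not transcribed.

OFF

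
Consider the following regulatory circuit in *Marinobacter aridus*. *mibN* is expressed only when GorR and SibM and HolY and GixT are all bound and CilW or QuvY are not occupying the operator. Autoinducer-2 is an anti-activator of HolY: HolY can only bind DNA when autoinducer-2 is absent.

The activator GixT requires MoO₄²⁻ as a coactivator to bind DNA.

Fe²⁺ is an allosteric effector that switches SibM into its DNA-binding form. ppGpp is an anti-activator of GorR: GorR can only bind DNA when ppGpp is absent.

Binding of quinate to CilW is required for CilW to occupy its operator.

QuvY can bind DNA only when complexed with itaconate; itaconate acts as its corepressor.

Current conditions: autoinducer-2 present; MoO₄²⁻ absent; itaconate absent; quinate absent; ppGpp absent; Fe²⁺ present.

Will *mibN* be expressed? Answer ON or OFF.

OFF

Quinate is absent, so CilW is inactive.
ppGpp is absent, so GorR is active.
Fe²⁺ is present, so SibM is active.
Itaconate is absent, so QuvY is inactive.
Autoinducer-2 is present, so HolY is inactive.
MoO₄²⁻ is absent, so GixT is inactive.
Required activator HolY is absent, so *mibN* is not transcribed.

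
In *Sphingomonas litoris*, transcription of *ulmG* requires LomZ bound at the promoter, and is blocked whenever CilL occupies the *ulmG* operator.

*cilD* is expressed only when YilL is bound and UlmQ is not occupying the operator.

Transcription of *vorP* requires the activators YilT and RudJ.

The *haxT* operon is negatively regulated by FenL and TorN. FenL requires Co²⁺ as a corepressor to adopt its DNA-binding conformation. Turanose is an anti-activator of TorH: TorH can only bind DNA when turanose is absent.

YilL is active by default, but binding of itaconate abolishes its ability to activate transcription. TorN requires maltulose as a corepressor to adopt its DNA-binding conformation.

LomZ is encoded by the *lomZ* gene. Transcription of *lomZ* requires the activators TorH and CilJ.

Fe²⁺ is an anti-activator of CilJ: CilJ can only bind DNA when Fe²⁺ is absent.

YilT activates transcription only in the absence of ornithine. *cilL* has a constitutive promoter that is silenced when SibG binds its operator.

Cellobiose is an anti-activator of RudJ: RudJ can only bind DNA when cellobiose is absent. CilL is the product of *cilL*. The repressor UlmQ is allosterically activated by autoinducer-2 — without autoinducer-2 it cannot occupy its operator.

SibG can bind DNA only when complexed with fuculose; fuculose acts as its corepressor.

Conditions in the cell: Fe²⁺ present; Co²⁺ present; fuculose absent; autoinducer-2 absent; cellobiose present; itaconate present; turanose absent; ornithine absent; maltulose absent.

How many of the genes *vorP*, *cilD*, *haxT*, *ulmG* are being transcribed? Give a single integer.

Ornithine is absent, so YilT is active.
Cellobiose is present, so RudJ is inactive.
Required activator RudJ is absent, so *vorP* is not transcribed.
→ *vorP* is OFF.
Itaconate is present, so YilL is inactive.
Autoinducer-2 is absent, so UlmQ is inactive.
Required activator YilL is absent, so *cilD* is not transcribed.
→ *cilD* is OFF.
Co²⁺ is present, so FenL is active.
Maltulose is absent, so TorN is inactive.
With repressor FenL bound, *haxT* is not transcribed.
→ *haxT* is OFF.
Turanose is absent, so TorH is active.
Fe²⁺ is present, so CilJ is inactive.
Required activator CilJ is absent, so *lomZ* is not transcribed.
So LomZ is not produced.
Fuculose is absent, so SibG is inactive.
With no repressor bound, *cilL* is transcribed.
So CilL is produced and active.
With repressor CilL bound, *ulmG* is not transcribed.
→ *ulmG* is OFF.
0 of the 4 genes are transcribed.

0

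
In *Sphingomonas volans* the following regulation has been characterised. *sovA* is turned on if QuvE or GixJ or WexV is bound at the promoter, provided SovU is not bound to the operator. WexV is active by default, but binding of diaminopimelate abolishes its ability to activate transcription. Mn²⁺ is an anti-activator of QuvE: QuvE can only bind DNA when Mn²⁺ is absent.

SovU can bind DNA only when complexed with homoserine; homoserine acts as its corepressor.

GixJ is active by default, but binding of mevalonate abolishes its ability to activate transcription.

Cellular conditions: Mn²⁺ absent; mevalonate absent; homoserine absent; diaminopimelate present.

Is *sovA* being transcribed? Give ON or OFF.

Mn²⁺ is absent, so QuvE is active.
Homoserine is absent, so SovU is inactive.
Mevalonate is absent, so GixJ is active.
Diaminopimelate is present, so WexV is inactive.
Activator QuvE is present, so *sovA* is transcribed.

ON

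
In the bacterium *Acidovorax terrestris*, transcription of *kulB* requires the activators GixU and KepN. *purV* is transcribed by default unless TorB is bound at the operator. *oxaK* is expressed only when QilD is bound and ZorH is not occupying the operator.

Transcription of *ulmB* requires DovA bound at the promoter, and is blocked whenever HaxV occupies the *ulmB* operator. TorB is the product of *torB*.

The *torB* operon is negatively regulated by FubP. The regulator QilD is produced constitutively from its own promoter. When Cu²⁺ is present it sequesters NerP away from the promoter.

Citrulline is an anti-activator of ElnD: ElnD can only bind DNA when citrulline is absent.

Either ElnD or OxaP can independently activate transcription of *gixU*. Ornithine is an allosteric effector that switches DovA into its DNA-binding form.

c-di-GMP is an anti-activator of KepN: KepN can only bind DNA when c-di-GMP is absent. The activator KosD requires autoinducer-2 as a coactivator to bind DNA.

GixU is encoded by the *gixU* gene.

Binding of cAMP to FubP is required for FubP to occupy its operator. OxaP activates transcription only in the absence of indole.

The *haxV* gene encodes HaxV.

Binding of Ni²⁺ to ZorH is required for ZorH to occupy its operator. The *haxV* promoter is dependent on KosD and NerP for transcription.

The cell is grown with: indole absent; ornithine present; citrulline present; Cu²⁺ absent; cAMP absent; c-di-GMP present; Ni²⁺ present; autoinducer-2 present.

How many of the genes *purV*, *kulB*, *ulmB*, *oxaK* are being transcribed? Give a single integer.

cAMP is absent, so FubP is inactive.
With no repressor bound, *torB* is transcribed.
So TorB is produced and active.
With repressor TorB bound, *purV* is not transcribed.
→ *purV* is OFF.
Citrulline is present, so ElnD is inactive.
Indole is absent, so OxaP is active.
Activator OxaP is present, so *gixU* is transcribed.
So GixU is produced and active.
c-di-GMP is present, so KepN is inactive.
Required activator KepN is absent, so *kulB* is not transcribed.
→ *kulB* is OFF.
Autoinducer-2 is present, so KosD is active.
Cu²⁺ is absent, so NerP is active.
No repressor is bound and KosD and NerP are active, so *haxV* is transcribed.
So HaxV is produced and active.
Ornithine is present, so DovA is active.
With repressor HaxV bound, *ulmB* is not transcribed.
→ *ulmB* is OFF.
QilD is produced constitutively and is active.
Ni²⁺ is present, so ZorH is active.
With repressor ZorH bound, *oxaK* is not transcribed.
→ *oxaK* is OFF.
0 of the 4 genes are transcribed.

0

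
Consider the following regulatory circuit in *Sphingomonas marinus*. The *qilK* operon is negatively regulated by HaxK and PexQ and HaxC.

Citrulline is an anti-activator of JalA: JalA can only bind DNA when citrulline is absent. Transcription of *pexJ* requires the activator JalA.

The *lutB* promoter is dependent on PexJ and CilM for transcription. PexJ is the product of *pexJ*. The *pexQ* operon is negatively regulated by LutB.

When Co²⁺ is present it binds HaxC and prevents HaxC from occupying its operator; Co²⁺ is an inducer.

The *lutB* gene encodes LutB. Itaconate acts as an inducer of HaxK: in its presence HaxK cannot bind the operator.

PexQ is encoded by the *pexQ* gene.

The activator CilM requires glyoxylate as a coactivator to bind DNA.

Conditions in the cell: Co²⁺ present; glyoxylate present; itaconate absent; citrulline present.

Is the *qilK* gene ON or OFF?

OFF

Itaconate is absent, so HaxK is active.
Citrulline is present, so JalA is inactive.
Required activator JalA is absent, so *pexJ* is not transcribed.
So PexJ is not produced.
Glyoxylate is present, so CilM is active.
Required activator PexJ is absent, so *lutB* is not transcribed.
So LutB is not produced.
With no repressor bound, *pexQ* is transcribed.
So PexQ is produced and active.
Co²⁺ is present, so HaxC is inactive.
With repressor HaxK bound, *qilK* is not transcribed.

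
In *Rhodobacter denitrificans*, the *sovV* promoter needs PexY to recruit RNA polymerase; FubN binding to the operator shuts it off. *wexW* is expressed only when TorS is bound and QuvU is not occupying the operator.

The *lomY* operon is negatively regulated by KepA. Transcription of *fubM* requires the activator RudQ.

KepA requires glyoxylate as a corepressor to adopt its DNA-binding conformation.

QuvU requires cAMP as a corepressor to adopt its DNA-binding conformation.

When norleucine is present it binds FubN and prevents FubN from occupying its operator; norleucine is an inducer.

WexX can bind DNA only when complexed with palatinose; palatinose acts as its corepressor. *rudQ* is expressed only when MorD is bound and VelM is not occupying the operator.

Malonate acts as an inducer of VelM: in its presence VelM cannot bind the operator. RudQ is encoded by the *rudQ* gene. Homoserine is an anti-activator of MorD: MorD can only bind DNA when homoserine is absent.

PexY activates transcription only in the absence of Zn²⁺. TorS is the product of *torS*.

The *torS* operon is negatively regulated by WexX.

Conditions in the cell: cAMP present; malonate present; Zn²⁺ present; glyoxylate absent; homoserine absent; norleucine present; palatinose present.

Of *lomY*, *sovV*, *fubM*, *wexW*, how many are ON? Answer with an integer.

2

Glyoxylate is absent, so KepA is inactive.
With no repressor bound, *lomY* is transcribed.
→ *lomY* is ON.
Norleucine is present, so FubN is inactive.
Zn²⁺ is present, so PexY is inactive.
Required activator PexY is absent, so *sovV* is not transcribed.
→ *sovV* is OFF.
Homoserine is absent, so MorD is active.
Malonate is present, so VelM is inactive.
No repressor is bound and MorD is active, so *rudQ* is transcribed.
So RudQ is produced and active.
No repressor is bound and RudQ is active, so *fubM* is transcribed.
→ *fubM* is ON.
cAMP is present, so QuvU is active.
Palatinose is present, so WexX is active.
With repressor WexX bound, *torS* is not transcribed.
So TorS is not produced.
With repressor QuvU bound, *wexW* is not transcribed.
→ *wexW* is OFF.
2 of the 4 genes are transcribed.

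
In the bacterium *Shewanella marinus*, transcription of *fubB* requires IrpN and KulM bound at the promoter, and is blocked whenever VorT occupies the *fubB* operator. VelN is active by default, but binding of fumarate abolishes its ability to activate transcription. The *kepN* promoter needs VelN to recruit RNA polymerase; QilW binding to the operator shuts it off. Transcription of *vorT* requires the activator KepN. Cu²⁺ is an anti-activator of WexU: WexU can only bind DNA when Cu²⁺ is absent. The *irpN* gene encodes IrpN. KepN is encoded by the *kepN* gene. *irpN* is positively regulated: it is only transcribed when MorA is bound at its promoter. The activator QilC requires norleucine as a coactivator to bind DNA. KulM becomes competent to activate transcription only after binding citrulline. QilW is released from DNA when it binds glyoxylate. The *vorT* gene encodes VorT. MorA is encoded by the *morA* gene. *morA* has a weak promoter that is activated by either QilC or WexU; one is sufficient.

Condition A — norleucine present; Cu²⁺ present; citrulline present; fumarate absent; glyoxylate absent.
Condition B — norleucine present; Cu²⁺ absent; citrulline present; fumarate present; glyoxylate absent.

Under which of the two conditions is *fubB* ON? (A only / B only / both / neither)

both

Condition A:
Norleucine is present, so QilC is active.
Cu²⁺ is present, so WexU is inactive.
Activator QilC is present, so *morA* is transcribed.
So MorA is produced and active.
No repressor is bound and MorA is active, so *irpN* is transcribed.
So IrpN is produced and active.
Citrulline is present, so KulM is active.
Fumarate is absent, so VelN is active.
Glyoxylate is absent, so QilW is active.
With repressor QilW bound, *kepN* is not transcribed.
So KepN is not produced.
Required activator KepN is absent, so *vorT* is not transcribed.
So VorT is not produced.
No repressor is bound and IrpN and KulM are active, so *fubB* is transcribed.
→ *fubB* is ON in A.
Condition B:
Norleucine is present, so QilC is active.
Cu²⁺ is absent, so WexU is active.
Activator QilC is present, so *morA* is transcribed.
So MorA is produced and active.
No repressor is bound and MorA is active, so *irpN* is transcribed.
So IrpN is produced and active.
Citrulline is present, so KulM is active.
Fumarate is present, so VelN is inactive.
Glyoxylate is absent, so QilW is active.
With repressor QilW bound, *kepN* is not transcribed.
So KepN is not produced.
Required activator KepN is absent, so *vorT* is not transcribed.
So VorT is not produced.
No repressor is bound and IrpN and KulM are active, so *fubB* is transcribed.
→ *fubB* is ON in B.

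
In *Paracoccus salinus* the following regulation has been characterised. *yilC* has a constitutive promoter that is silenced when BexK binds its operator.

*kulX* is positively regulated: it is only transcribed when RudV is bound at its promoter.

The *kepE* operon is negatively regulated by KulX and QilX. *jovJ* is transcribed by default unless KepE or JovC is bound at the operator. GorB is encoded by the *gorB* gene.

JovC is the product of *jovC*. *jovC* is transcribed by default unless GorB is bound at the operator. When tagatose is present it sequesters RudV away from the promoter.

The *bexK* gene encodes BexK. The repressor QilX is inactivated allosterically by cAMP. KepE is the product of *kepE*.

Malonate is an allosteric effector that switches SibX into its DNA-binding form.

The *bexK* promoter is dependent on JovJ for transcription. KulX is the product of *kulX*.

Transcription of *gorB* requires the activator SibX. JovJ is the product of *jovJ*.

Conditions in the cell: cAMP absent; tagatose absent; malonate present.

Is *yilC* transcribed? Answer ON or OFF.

OFF

Tagatose is absent, so RudV is active.
No repressor is bound and RudV is active, so *kulX* is transcribed.
So KulX is produced and active.
cAMP is absent, so QilX is active.
With repressor KulX bound, *kepE* is not transcribed.
So KepE is not produced.
Malonate is present, so SibX is active.
No repressor is bound and SibX is active, so *gorB* is transcribed.
So GorB is produced and active.
With repressor GorB bound, *jovC* is not transcribed.
So JovC is not produced.
With no repressor bound, *jovJ* is transcribed.
So JovJ is produced and active.
No repressor is bound and JovJ is active, so *bexK* is transcribed.
So BexK is produced and active.
With repressor BexK bound, *yilC* is not transcribed.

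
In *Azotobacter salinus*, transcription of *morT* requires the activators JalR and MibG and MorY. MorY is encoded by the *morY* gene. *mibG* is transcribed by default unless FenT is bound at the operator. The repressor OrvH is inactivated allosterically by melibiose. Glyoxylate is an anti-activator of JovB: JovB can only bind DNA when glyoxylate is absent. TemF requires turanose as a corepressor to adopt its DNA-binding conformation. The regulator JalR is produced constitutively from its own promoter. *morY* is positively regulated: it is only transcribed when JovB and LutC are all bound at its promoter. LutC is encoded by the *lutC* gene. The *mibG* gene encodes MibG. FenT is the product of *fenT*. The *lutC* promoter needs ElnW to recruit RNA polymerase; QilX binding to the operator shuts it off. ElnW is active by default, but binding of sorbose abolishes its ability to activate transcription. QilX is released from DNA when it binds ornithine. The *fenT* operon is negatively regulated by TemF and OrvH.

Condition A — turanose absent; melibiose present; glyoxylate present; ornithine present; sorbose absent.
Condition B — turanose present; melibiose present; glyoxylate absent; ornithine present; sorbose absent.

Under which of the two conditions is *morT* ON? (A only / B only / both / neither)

Condition A:
JalR is produced constitutively and is active.
Turanose is absent, so TemF is inactive.
Melibiose is present, so OrvH is inactive.
With no repressor bound, *fenT* is transcribed.
So FenT is produced and active.
With repressor FenT bound, *mibG* is not transcribed.
So MibG is not produced.
Glyoxylate is present, so JovB is inactive.
Ornithine is present, so QilX is inactive.
Sorbose is absent, so ElnW is active.
No repressor is bound and ElnW is active, so *lutC* is transcribed.
So LutC is produced and active.
Required activator JovB is absent, so *morY* is not transcribed.
So MorY is not produced.
Required activator MibG is absent, so *morT* is not transcribed.
→ *morT* is OFF in A.
Condition B:
JalR is produced constitutively and is active.
Turanose is present, so TemF is active.
Melibiose is present, so OrvH is inactive.
With repressor TemF bound, *fenT* is not transcribed.
So FenT is not produced.
With no repressor bound, *mibG* is transcribed.
So MibG is produced and active.
Glyoxylate is absent, so JovB is active.
Ornithine is present, so QilX is inactive.
Sorbose is absent, so ElnW is active.
No repressor is bound and ElnW is active, so *lutC* is transcribed.
So LutC is produced and active.
No repressor is bound and JovB and LutC are active, so *morY* is transcribed.
So MorY is produced and active.
No repressor is bound and JalR and MibG and MorY are active, so *morT* is transcribed.
→ *morT* is ON in B.

B only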